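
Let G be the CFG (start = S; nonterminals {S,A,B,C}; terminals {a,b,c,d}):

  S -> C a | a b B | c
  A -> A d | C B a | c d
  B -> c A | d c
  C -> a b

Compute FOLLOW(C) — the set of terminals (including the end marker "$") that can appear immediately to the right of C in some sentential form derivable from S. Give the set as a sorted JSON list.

FIRST iteration:
[1]
  A via A→c d: +{c}
  B via B→c A: +{c}
  B via B→d c: +{d}
  C via C→a b: +{a}
  S via S→C a: +{a}
  S via S→c: +{c}
  FIRST[S]={a,c}  FIRST[A]={c}  FIRST[B]={c,d}  FIRST[C]={a}
[2]
  A via A→C B a: +{a}
  FIRST[S]={a,c}  FIRST[A]={a,c}  FIRST[B]={c,d}  FIRST[C]={a}
[3] (stable)
  FIRST[S]={a,c}  FIRST[A]={a,c}  FIRST[B]={c,d}  FIRST[C]={a}

Compute FOLLOW by fixpoint:
seed FOLLOW(S) with $
pass 1:
  A→A d: FOLLOW(A) ⊇ FIRST(d) = {d}; new: +{d}
  A→C B a: FOLLOW(C) ⊇ FIRST(B) = {c,d}; new: +{c,d}
  A→C B a: FOLLOW(B) ⊇ FIRST(a) = {a}; new: +{a}
  B→c A: FOLLOW(A) ⊇ FOLLOW(B) ⊇ {a}; new: +{a}
  S→C a: FOLLOW(C) ⊇ FIRST(a) = {a}; new: +{a}
  S→a b B: FOLLOW(B) ⊇ FOLLOW(S) ⊇ {$}; new: +{$}
  FOLLOW[S]={$}  FOLLOW[A]={a,d}  FOLLOW[B]={$,a}  FOLLOW[C]={a,c,d}
pass 2:
  B→c A: FOLLOW(A) ⊇ FOLLOW(B) ⊇ {$,a}; new: +{$}
  FOLLOW[S]={$}  FOLLOW[A]={$,a,d}  FOLLOW[B]={$,a}  FOLLOW[C]={a,c,d}
pass 3: (stable)
  FOLLOW[S]={$}  FOLLOW[A]={$,a,d}  FOLLOW[B]={$,a}  FOLLOW[C]={a,c,d}

FOLLOW(C) = ["a", "c", "d"]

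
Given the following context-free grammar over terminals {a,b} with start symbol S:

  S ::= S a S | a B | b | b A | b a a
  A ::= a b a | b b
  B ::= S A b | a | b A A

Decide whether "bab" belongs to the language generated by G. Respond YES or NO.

Convert to CNF:
  S -> S X5 | T0 B | T1 A | T1 X6 | b
  A -> T0 X2 | T1 T1
  B -> S X3 | T1 X4 | a
  T0 -> a
  T1 -> b
  X2 -> T1 T0
  X3 -> A T1
  X4 -> A A
  X5 -> T0 S
  X6 -> T0 T0

CYK table (by increasing span):
  cell(0,0) b: {S,T1}  orig:{S}
  cell(1,1) a: {B,T0}  orig:{B}
  cell(2,2) b: {S,T1}  orig:{S}
  cell(0,1) ba: {X2}  orig:{}
  cell(1,2) ab: {X5}  orig:{}
  cell(0,2) bab: {S}

S ∈ T[0,2] ⇒ YES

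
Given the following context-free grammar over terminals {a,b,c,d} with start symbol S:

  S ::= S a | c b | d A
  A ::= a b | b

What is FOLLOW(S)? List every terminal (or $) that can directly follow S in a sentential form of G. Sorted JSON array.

FIRST sets, iterate to fixpoint:
iter 1:
  A via A→a b: +{a}
  A via A→b: +{b}
  S via S→c b: +{c}
  S via S→d A: +{d}
  FIRST(S)={c,d}  FIRST(A)={a,b}
iter 2: (stable)
  FIRST(S)={c,d}  FIRST(A)={a,b}

Compute FOLLOW by fixpoint:
initialize: $ ∈ FOLLOW(S)
pass 1:
  S→S a: FOLLOW(S) ⊇ FIRST(a) = {a}; new: +{a}
  S→d A: FOLLOW(A) ⊇ FOLLOW(S) ⊇ {$,a}; new: +{$,a}
  S: {$,a}  A: {$,a}
pass 2: (no change)
  S: {$,a}  A: {$,a}

FOLLOW(S) = ["$", "a"]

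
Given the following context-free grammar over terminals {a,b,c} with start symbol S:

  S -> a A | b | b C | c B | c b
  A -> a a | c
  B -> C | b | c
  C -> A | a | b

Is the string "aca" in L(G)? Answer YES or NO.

CNF form of G:
  S -> T0 A | T1 C | T2 B | T2 T1 | b
  A -> T0 T0 | c
  B -> T0 T0 | a | b | c
  C -> T0 T0 | a | b | c
  T0 -> a
  T1 -> b
  T2 -> c

Fill CYK table bottom-up:
  [0..0]={B,C,T0}  "a"  orig:{B,C}
  [1..1]={A,B,C,T2}  "c"  orig:{A,B,C}
  [2..2]={B,C,T0}  "a"  orig:{B,C}
  [0..1]={S}  "ac"
  [1..2]={S}  "ca"
  [0..2]=∅  "aca"

S ∉ T[0,2] ⇒ NO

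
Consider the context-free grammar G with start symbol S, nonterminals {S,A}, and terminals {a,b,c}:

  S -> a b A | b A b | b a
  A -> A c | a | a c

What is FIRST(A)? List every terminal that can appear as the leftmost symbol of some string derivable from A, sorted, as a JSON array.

Compute FIRST by fixpoint:
pass 1:
  A via A→a: +{a}
  S via S→a b A: +{a}
  S via S→b A b: +{b}
  S: {a,b}  A: {a}
pass 2: (stable)
  S: {a,b}  A: {a}

FIRST(A) = ["a"]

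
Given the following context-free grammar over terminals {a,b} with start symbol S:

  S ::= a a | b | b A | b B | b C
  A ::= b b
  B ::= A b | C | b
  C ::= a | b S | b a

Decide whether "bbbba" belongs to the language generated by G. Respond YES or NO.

CNF form of G:
  S -> T0 A | T0 B | T0 C | T1 T1 | b
  A -> T0 T0
  B -> A T0 | T0 S | T0 T1 | a | b
  C -> T0 S | T0 T1 | a
  T0 -> b
  T1 -> a

CYK table (by increasing span):
  cell(0,0) b: {B,S,T0}  orig:{B,S}
  cell(1,1) b: {B,S,T0}  orig:{B,S}
  cell(2,2) b: {B,S,T0}  orig:{B,S}
  cell(3,3) b: {B,S,T0}  orig:{B,S}
  cell(4,4) a: {B,C,T1}  orig:{B,C}
  cell(0,1) bb: {A,B,C,S}
  cell(1,2) bb: {A,B,C,S}
  cell(2,3) bb: {A,B,C,S}
  cell(3,4) ba: {B,C,S}
  cell(0,2) bbb: {B,C,S}
  cell(1,3) bbb: {B,C,S}
  cell(2,4) bba: {B,C,S}
  cell(0,3) bbbb: {B,C,S}
  cell(1,4) bbba: {B,C,S}
  cell(0,4) bbbba: {B,C,S}

S ∈ T[0,4] ⇒ YES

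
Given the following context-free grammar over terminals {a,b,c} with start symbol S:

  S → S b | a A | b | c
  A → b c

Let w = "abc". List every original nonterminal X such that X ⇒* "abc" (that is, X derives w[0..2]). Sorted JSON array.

CNF form of G:
  S -> S T0 | T2 A | b | c
  A -> T0 T1
  T0 -> b
  T1 -> c
  T2 -> a

CYK table (by increasing span) (cells [i..j] with 0 ≤ i ≤ j ≤ 2 only):
  [0..0]={T2}  "a"  orig:{}
  [1..1]={S,T0}  "b"  orig:{S}
  [2..2]={S,T1}  "c"  orig:{S}
  [0..1]=∅  "ab"
  [1..2]={A}  "bc"
  [0..2]={S}  "abc"

Original NTs in T[0,2] deriving "abc": ["S"]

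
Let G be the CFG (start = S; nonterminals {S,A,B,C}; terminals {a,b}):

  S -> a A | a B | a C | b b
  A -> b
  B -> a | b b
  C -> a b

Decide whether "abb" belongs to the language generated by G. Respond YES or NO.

CNF form of G:
  S -> T0 T0 | T1 A | T1 B | T1 C
  A -> b
  B -> T0 T0 | a
  C -> T1 T0
  T0 -> b
  T1 -> a

Fill CYK table bottom-up:
  [0..0]={B,T1}  "a"  orig:{B}
  [1..1]={A,T0}  "b"  orig:{A}
  [2..2]={A,T0}  "b"  orig:{A}
  [0..1]={C,S}  "ab"
  [1..2]={B,S}  "bb"
  [0..2]={S}  "abb"

S ∈ T[0,2] ⇒ YES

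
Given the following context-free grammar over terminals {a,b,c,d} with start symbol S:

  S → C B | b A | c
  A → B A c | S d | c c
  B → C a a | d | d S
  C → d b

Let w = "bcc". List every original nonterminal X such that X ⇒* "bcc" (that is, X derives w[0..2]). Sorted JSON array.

CNF form of G:
  S -> C B | T3 A | c
  A -> B X4 | S T1 | T0 T0
  B -> C X5 | T1 S | d
  C -> T1 T3
  T0 -> c
  T1 -> d
  T2 -> a
  T3 -> b
  X4 -> A T0
  X5 -> T2 T2

Fill CYK table bottom-up — only the sub-triangle for w[0..2]:
  [0..0]={T3}  "b"  orig:{}
  [1..1]={S,T0}  "c"  orig:{S}
  [2..2]={S,T0}  "c"  orig:{S}
  [0..1]=∅  "bc"
  [1..2]={A}  "cc"
  [0..2]={S}  "bcc"

Original NTs in T[0,2] deriving "bcc": ["S"]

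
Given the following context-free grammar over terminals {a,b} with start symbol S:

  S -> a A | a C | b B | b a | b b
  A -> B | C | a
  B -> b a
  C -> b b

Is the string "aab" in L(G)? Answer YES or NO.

Convert to CNF:
  S -> T0 B | T0 T0 | T0 T1 | T1 A | T1 C
  A -> T0 T0 | T0 T1 | a
  B -> T0 T1
  C -> T0 T0
  T0 -> b
  T1 -> a

CYK fill:
  [0..0]={A,T1}  "a"  orig:{A}
  [1..1]={A,T1}  "a"  orig:{A}
  [2..2]={T0}  "b"  orig:{}
  [0..1]={S}  "aa"
  [1..2]=∅  "ab"
  [0..2]=∅  "aab"

S ∉ T[0,2] ⇒ NO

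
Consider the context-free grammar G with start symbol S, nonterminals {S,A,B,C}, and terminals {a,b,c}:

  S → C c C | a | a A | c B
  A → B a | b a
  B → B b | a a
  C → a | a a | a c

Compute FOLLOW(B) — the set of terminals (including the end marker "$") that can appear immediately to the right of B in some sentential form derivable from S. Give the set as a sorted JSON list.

FIRST sets, iterate to fixpoint:
pass 1:
  A via A→b a: +{b}
  B via B→a a: +{a}
  C via C→a: +{a}
  S via S→C c C: +{a}
  S via S→c B: +{c}
  FIRST[S]={a,c}  FIRST[A]={b}  FIRST[B]={a}  FIRST[C]={a}
pass 2:
  A via A→B a: +{a}
  FIRST[S]={a,c}  FIRST[A]={a,b}  FIRST[B]={a}  FIRST[C]={a}
pass 3: done
  FIRST[S]={a,c}  FIRST[A]={a,b}  FIRST[B]={a}  FIRST[C]={a}

FOLLOW iteration:
FOLLOW(S) := {$}
round 1:
  A→B a: FOLLOW(B) ⊇ FIRST(a) = {a}; new: +{a}
  B→B b: FOLLOW(B) ⊇ FIRST(b) = {b}; new: +{b}
  S→C c C: FOLLOW(C) ⊇ FIRST(c) = {c}; new: +{c}
  S→C c C: FOLLOW(C) ⊇ FOLLOW(S) ⊇ {$}; new: +{$}
  S→a A: FOLLOW(A) ⊇ FOLLOW(S) ⊇ {$}; new: +{$}
  S→c B: FOLLOW(B) ⊇ FOLLOW(S) ⊇ {$}; new: +{$}
  FOLLOW(S)={$}  FOLLOW(A)={$}  FOLLOW(B)={$,a,b}  FOLLOW(C)={$,c}
round 2: (stable)
  FOLLOW(S)={$}  FOLLOW(A)={$}  FOLLOW(B)={$,a,b}  FOLLOW(C)={$,c}

FOLLOW(B) = ["$", "a", "b"]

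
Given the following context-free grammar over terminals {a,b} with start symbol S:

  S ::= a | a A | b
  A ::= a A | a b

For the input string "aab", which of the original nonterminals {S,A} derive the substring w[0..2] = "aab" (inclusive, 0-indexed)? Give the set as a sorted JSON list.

CNF form of G:
  S -> T0 A | a | b
  A -> T0 A | T0 T1
  T0 -> a
  T1 -> b

CYK table (by increasing span), restricted to cells inside w[0..2]:
  [0..0]={S,T0}  "a"  orig:{S}
  [1..1]={S,T0}  "a"  orig:{S}
  [2..2]={S,T1}  "b"  orig:{S}
  [0..1]=∅  "aa"
  [1..2]={A}  "ab"
  [0..2]={A,S}  "aab"

Original NTs in T[0,2] deriving "aab": ["A", "S"]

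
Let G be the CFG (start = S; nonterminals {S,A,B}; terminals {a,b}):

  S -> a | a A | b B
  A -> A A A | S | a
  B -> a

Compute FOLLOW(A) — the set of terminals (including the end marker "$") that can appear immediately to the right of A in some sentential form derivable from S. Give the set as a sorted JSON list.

FIRST iteration:
[1]
  A via A→a: +{a}
  B via B→a: +{a}
  S via S→a: +{a}
  S via S→b B: +{b}
  S: {a,b}  A: {a}  B: {a}
[2]
  A via A→S: +{b}
  S: {a,b}  A: {a,b}  B: {a}
[3] (no change)
  S: {a,b}  A: {a,b}  B: {a}

Compute FOLLOW by fixpoint:
seed FOLLOW(S) with $
pass 1:
  A→A A A: FOLLOW(A) ⊇ FIRST(A) = {a,b}; new: +{a,b}
  A→S: FOLLOW(S) ⊇ FOLLOW(A) ⊇ {a,b}; new: +{a,b}
  S→a A: FOLLOW(A) ⊇ FOLLOW(S) ⊇ {$,a,b}; new: +{$}
  S→b B: FOLLOW(B) ⊇ FOLLOW(S) ⊇ {$,a,b}; new: +{$,a,b}
  S: {$,a,b}  A: {$,a,b}  B: {$,a,b}
pass 2: done
  S: {$,a,b}  A: {$,a,b}  B: {$,a,b}

FOLLOW(A) = ["$", "a", "b"]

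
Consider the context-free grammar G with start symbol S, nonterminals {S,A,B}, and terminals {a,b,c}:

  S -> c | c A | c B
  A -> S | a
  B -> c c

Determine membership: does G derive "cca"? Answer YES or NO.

Convert to CNF:
  S -> T0 A | T0 B | c
  A -> T0 A | T0 B | a | c
  B -> T0 T0
  T0 -> c

CYK table (by increasing span):
  [0..0]={A,S,T0}  "c"  orig:{A,S}
  [1..1]={A,S,T0}  "c"  orig:{A,S}
  [2..2]={A}  "a"
  [0..1]={A,B,S}  "cc"
  [1..2]={A,S}  "ca"
  [0..2]={A,S}  "cca"

S ∈ T[0,2] ⇒ YES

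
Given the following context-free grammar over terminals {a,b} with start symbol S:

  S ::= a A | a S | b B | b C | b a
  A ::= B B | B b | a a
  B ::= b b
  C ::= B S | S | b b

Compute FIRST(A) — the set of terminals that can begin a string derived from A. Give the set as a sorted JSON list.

FIRST sets, iterate to fixpoint:
[1]
  A via A→a a: +{a}
  B via B→b b: +{b}
  C via C→B S: +{b}
  S via S→a A: +{a}
  S via S→b B: +{b}
  S: {a,b}  A: {a}  B: {b}  C: {b}
[2]
  A via A→B B: +{b}
  C via C→S: +{a}
  S: {a,b}  A: {a,b}  B: {b}  C: {a,b}
[3] — fixpoint
  S: {a,b}  A: {a,b}  B: {b}  C: {a,b}

FIRST(A) = ["a", "b"]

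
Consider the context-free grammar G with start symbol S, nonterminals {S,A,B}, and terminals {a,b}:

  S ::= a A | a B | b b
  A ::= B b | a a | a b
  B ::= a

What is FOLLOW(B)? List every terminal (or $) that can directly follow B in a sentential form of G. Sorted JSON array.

Compute FIRST by fixpoint:
round 1:
  A via A→a a: +{a}
  B via B→a: +{a}
  S via S→a A: +{a}
  S via S→b b: +{b}
  FIRST(S)={a,b}  FIRST(A)={a}  FIRST(B)={a}
round 2: — fixpoint
  FIRST(S)={a,b}  FIRST(A)={a}  FIRST(B)={a}

FOLLOW sets:
initialize: $ ∈ FOLLOW(S)
round 1:
  A→B b: FOLLOW(B) ⊇ FIRST(b) = {b}; new: +{b}
  S→a A: FOLLOW(A) ⊇ FOLLOW(S) ⊇ {$}; new: +{$}
  S→a B: FOLLOW(B) ⊇ FOLLOW(S) ⊇ {$}; new: +{$}
  S: {$}  A: {$}  B: {$,b}
round 2: (no change)
  S: {$}  A: {$}  B: {$,b}

FOLLOW(B) = ["$", "b"]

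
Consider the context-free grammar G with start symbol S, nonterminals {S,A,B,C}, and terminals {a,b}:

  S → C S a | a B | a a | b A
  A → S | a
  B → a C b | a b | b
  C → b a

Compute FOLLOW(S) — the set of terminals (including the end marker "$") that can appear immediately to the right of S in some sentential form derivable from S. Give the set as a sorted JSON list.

Compute FIRST by fixpoint:
pass 1:
  A via A→a: +{a}
  B via B→a C b: +{a}
  B via B→b: +{b}
  C via C→b a: +{b}
  S via S→C S a: +{b}
  S via S→a B: +{a}
  FIRST[S]={a,b}  FIRST[A]={a}  FIRST[B]={a,b}  FIRST[C]={b}
pass 2:
  A via A→S: +{b}
  FIRST[S]={a,b}  FIRST[A]={a,b}  FIRST[B]={a,b}  FIRST[C]={b}
pass 3: done
  FIRST[S]={a,b}  FIRST[A]={a,b}  FIRST[B]={a,b}  FIRST[C]={b}

Compute FOLLOW by fixpoint:
FOLLOW(S) := {$}
[1]
  B→a C b: FOLLOW(C) ⊇ FIRST(b) = {b}; new: +{b}
  S→C S a: FOLLOW(C) ⊇ FIRST(S) = {a,b}; new: +{a}
  S→C S a: FOLLOW(S) ⊇ FIRST(a) = {a}; new: +{a}
  S→a B: FOLLOW(B) ⊇ FOLLOW(S) ⊇ {$,a}; new: +{$,a}
  S→b A: FOLLOW(A) ⊇ FOLLOW(S) ⊇ {$,a}; new: +{$,a}
  FOLLOW(S)={$,a}  FOLLOW(A)={$,a}  FOLLOW(B)={$,a}  FOLLOW(C)={a,b}
[2] — fixpoint
  FOLLOW(S)={$,a}  FOLLOW(A)={$,a}  FOLLOW(B)={$,a}  FOLLOW(C)={a,b}

FOLLOW(S) = ["$", "a"]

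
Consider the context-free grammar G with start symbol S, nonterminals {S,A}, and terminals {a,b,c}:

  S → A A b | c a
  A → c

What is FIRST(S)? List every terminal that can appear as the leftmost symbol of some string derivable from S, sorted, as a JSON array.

Compute FIRST by fixpoint:
iter 1:
  A via A→c: +{c}
  S via S→A A b: +{c}
  S: {c}  A: {c}
iter 2: (stable)
  S: {c}  A: {c}

FIRST(S) = ["c"]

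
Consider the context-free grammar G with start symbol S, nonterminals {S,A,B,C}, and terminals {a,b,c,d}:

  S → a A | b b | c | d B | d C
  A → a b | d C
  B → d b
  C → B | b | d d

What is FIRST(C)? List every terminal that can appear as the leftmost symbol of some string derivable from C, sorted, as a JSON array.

FIRST sets, iterate to fixpoint:
[1]
  A via A→a b: +{a}
  A via A→d C: +{d}
  B via B→d b: +{d}
  C via C→B: +{d}
  C via C→b: +{b}
  S via S→a A: +{a}
  S via S→b b: +{b}
  S via S→c: +{c}
  S via S→d B: +{d}
  FIRST[S]={a,b,c,d}  FIRST[A]={a,d}  FIRST[B]={d}  FIRST[C]={b,d}
[2] (stable)
  FIRST[S]={a,b,c,d}  FIRST[A]={a,d}  FIRST[B]={d}  FIRST[C]={b,d}

FIRST(C) = ["b", "d"]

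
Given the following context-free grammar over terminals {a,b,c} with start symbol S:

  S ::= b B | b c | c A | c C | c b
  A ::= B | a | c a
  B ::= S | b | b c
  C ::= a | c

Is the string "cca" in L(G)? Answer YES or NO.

Convert to CNF:
  S -> T0 B | T0 T1 | T1 A | T1 C | T1 T0
  A -> T0 B | T0 T1 | T1 A | T1 C | T1 T0 | T1 T2 | a | b
  B -> T0 B | T0 T1 | T1 A | T1 C | T1 T0 | b
  C -> a | c
  T0 -> b
  T1 -> c
  T2 -> a

CYK fill:
  cell(0,0) c: {C,T1}  orig:{C}
  cell(1,1) c: {C,T1}  orig:{C}
  cell(2,2) a: {A,C,T2}  orig:{A,C}
  cell(0,1) cc: {A,B,S}
  cell(1,2) ca: {A,B,S}
  cell(0,2) cca: {A,B,S}

S ∈ T[0,2] ⇒ YES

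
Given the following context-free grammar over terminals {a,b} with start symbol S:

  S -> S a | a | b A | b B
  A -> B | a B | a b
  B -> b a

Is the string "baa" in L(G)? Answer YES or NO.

CNF form of G:
  S -> S T0 | T1 A | T1 B | a
  A -> T0 B | T0 T1 | T1 T0
  B -> T1 T0
  T0 -> a
  T1 -> b

Fill CYK table bottom-up:
  T[0,0] 'b' = {T1}  orig:{}
  T[1,1] 'a' = {S,T0}  orig:{S}
  T[2,2] 'a' = {S,T0}  orig:{S}
  T[0,1] 'ba' = {A,B}
  T[1,2] 'aa' = {S}
  T[0,2] 'baa' = ∅

S ∉ T[0,2] ⇒ NO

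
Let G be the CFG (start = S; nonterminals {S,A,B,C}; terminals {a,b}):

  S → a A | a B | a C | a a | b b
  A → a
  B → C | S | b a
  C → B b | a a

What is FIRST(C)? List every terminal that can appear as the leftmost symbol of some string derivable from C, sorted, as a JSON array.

FIRST sets, iterate to fixpoint:
iter 1:
  A via A→a: +{a}
  B via B→b a: +{b}
  C via C→B b: +{b}
  C via C→a a: +{a}
  S via S→a A: +{a}
  S via S→b b: +{b}
  FIRST[S]={a,b}  FIRST[A]={a}  FIRST[B]={b}  FIRST[C]={a,b}
iter 2:
  B via B→C: +{a}
  FIRST[S]={a,b}  FIRST[A]={a}  FIRST[B]={a,b}  FIRST[C]={a,b}
iter 3: done
  FIRST[S]={a,b}  FIRST[A]={a}  FIRST[B]={a,b}  FIRST[C]={a,b}

FIRST(C) = ["a", "b"]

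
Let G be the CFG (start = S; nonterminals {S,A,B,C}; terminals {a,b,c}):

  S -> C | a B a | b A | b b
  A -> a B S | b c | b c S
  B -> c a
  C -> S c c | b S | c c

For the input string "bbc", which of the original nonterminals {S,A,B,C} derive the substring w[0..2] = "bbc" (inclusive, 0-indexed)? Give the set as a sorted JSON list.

Convert to CNF:
  S -> S X6 | T0 X7 | T1 A | T1 S | T1 T1 | T2 T2
  A -> T0 X3 | T1 T2 | T1 X4
  B -> T2 T0
  C -> S X5 | T1 S | T2 T2
  T0 -> a
  T1 -> b
  T2 -> c
  X3 -> B S
  X4 -> T2 S
  X5 -> T2 T2
  X6 -> T2 T2
  X7 -> B T0

CYK fill — only the sub-triangle for w[0..2]:
  [0..0]={T1}  "b"  orig:{}
  [1..1]={T1}  "b"  orig:{}
  [2..2]={T2}  "c"  orig:{}
  [0..1]={S}  "bb"
  [1..2]={A}  "bc"
  [0..2]={S}  "bbc"

Original NTs in T[0,2] deriving "bbc": ["S"]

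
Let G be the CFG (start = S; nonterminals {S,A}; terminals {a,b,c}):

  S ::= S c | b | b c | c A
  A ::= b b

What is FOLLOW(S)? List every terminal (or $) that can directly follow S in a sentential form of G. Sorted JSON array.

Compute FIRST by fixpoint:
[1]
  A via A→b b: +{b}
  S via S→b: +{b}
  S via S→c A: +{c}
  FIRST(S)={b,c}  FIRST(A)={b}
[2] (stable)
  FIRST(S)={b,c}  FIRST(A)={b}

FOLLOW sets:
FOLLOW(S) := {$}
iter 1:
  S→S c: FOLLOW(S) ⊇ FIRST(c) = {c}; new: +{c}
  S→c A: FOLLOW(A) ⊇ FOLLOW(S) ⊇ {$,c}; new: +{$,c}
  FOLLOW[S]={$,c}  FOLLOW[A]={$,c}
iter 2: (no change)
  FOLLOW[S]={$,c}  FOLLOW[A]={$,c}

FOLLOW(S) = ["$", "c"]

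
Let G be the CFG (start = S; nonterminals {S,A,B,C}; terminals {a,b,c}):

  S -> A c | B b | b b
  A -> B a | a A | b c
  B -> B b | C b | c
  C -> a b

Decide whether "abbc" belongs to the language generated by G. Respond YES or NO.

CNF form of G:
  S -> A T2 | B T1 | T1 T1
  A -> B T0 | T0 A | T1 T2
  B -> B T1 | C T1 | c
  C -> T0 T1
  T0 -> a
  T1 -> b
  T2 -> c

CYK table (by increasing span):
  T[0,0] 'a' = {T0}  orig:{}
  T[1,1] 'b' = {T1}  orig:{}
  T[2,2] 'b' = {T1}  orig:{}
  T[3,3] 'c' = {B,T2}  orig:{B}
  T[0,1] 'ab' = {C}
  T[1,2] 'bb' = {S}
  T[2,3] 'bc' = {A}
  T[0,2] 'abb' = {B}
  T[1,3] 'bbc' = ∅
  T[0,3] 'abbc' = ∅

S ∉ T[0,3] ⇒ NO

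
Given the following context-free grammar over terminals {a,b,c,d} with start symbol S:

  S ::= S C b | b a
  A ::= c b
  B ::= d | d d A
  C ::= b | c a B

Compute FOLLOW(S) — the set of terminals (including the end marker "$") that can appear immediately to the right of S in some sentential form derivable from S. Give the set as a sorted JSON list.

FIRST iteration:
[1]
  A via A→c b: +{c}
  B via B→d: +{d}
  C via C→b: +{b}
  C via C→c a B: +{c}
  S via S→b a: +{b}
  S: {b}  A: {c}  B: {d}  C: {b,c}
[2] done
  S: {b}  A: {c}  B: {d}  C: {b,c}

FOLLOW iteration:
FOLLOW(S) := {$}
iter 1:
  S→S C b: FOLLOW(S) ⊇ FIRST(C) = {b,c}; new: +{b,c}
  S→S C b: FOLLOW(C) ⊇ FIRST(b) = {b}; new: +{b}
  S: {$,b,c}  A: {}  B: {}  C: {b}
iter 2:
  C→c a B: FOLLOW(B) ⊇ FOLLOW(C) ⊇ {b}; new: +{b}
  S: {$,b,c}  A: {}  B: {b}  C: {b}
iter 3:
  B→d d A: FOLLOW(A) ⊇ FOLLOW(B) ⊇ {b}; new: +{b}
  S: {$,b,c}  A: {b}  B: {b}  C: {b}
iter 4: done
  S: {$,b,c}  A: {b}  B: {b}  C: {b}

FOLLOW(S) = ["$", "b", "c"]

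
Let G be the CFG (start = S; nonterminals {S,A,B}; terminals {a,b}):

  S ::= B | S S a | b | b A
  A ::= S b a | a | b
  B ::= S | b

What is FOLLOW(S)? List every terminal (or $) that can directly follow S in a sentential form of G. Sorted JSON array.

Compute FIRST by fixpoint:
iter 1:
  A via A→a: +{a}
  A via A→b: +{b}
  B via B→b: +{b}
  S via S→B: +{b}
  FIRST[S]={b}  FIRST[A]={a,b}  FIRST[B]={b}
iter 2: done
  FIRST[S]={b}  FIRST[A]={a,b}  FIRST[B]={b}

FOLLOW sets:
initialize: $ ∈ FOLLOW(S)
iter 1:
  A→S b a: FOLLOW(S) ⊇ FIRST(b) = {b}; new: +{b}
  S→B: FOLLOW(B) ⊇ FOLLOW(S) ⊇ {$,b}; new: +{$,b}
  S→S S a: FOLLOW(S) ⊇ FIRST(a) = {a}; new: +{a}
  S→b A: FOLLOW(A) ⊇ FOLLOW(S) ⊇ {$,a,b}; new: +{$,a,b}
  S: {$,a,b}  A: {$,a,b}  B: {$,b}
iter 2:
  S→B: FOLLOW(B) ⊇ FOLLOW(S) ⊇ {$,a,b}; new: +{a}
  S: {$,a,b}  A: {$,a,b}  B: {$,a,b}
iter 3: done
  S: {$,a,b}  A: {$,a,b}  B: {$,a,b}

FOLLOW(S) = ["$", "a", "b"]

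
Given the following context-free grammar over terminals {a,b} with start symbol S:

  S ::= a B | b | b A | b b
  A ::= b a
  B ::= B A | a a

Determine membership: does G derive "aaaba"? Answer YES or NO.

Convert to CNF:
  S -> T0 A | T0 T0 | T1 B | b
  A -> T0 T1
  B -> B A | T1 T1
  T0 -> b
  T1 -> a

CYK fill:
  cell(0,0) a: {T1}  orig:{}
  cell(1,1) a: {T1}  orig:{}
  cell(2,2) a: {T1}  orig:{}
  cell(3,3) b: {S,T0}  orig:{S}
  cell(4,4) a: {T1}  orig:{}
  cell(0,1) aa: {B}
  cell(1,2) aa: {B}
  cell(2,3) ab: ∅
  cell(3,4) ba: {A}
  cell(0,2) aaa: {S}
  cell(1,3) aab: ∅
  cell(2,4) aba: ∅
  cell(0,3) aaab: ∅
  cell(1,4) aaba: {B}
  cell(0,4) aaaba: {S}

S ∈ T[0,4] ⇒ YES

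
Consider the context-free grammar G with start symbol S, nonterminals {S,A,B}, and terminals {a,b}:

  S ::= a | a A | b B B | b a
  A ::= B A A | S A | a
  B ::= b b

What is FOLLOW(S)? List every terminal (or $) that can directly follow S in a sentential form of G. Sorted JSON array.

FIRST iteration:
round 1:
  A via A→a: +{a}
  B via B→b b: +{b}
  S via S→a: +{a}
  S via S→b B B: +{b}
  S: {a,b}  A: {a}  B: {b}
round 2:
  A via A→B A A: +{b}
  S: {a,b}  A: {a,b}  B: {b}
round 3: — fixpoint
  S: {a,b}  A: {a,b}  B: {b}

FOLLOW iteration:
FOLLOW(S) := {$}
[1]
  A→B A A: FOLLOW(B) ⊇ FIRST(A) = {a,b}; new: +{a,b}
  A→B A A: FOLLOW(A) ⊇ FIRST(A) = {a,b}; new: +{a,b}
  A→S A: FOLLOW(S) ⊇ FIRST(A) = {a,b}; new: +{a,b}
  S→a A: FOLLOW(A) ⊇ FOLLOW(S) ⊇ {$,a,b}; new: +{$}
  S→b B B: FOLLOW(B) ⊇ FOLLOW(S) ⊇ {$,a,b}; new: +{$}
  S: {$,a,b}  A: {$,a,b}  B: {$,a,b}
[2] (stable)
  S: {$,a,b}  A: {$,a,b}  B: {$,a,b}

FOLLOW(S) = ["$", "a", "b"]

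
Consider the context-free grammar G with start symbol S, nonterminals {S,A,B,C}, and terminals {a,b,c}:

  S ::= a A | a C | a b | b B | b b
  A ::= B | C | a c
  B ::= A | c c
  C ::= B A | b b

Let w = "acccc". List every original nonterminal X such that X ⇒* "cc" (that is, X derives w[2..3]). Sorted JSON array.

Convert to CNF:
  S -> T0 A | T0 C | T0 T2 | T2 B | T2 T2
  A -> B A | T0 T1 | T1 T1 | T2 T2
  B -> B A | T0 T1 | T1 T1 | T2 T2
  C -> B A | T2 T2
  T0 -> a
  T1 -> c
  T2 -> b

CYK fill — only the sub-triangle for w[2..3]:
  T[2,2] 'c' = {T1}  orig:{}
  T[3,3] 'c' = {T1}  orig:{}
  T[2,3] 'cc' = {A,B}

Original NTs in T[2,3] deriving "cc": ["A", "B"]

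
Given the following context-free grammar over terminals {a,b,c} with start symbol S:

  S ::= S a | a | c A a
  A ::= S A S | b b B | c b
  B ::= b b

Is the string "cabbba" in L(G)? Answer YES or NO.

Convert to CNF:
  S -> S T2 | T1 X5 | a
  A -> S X3 | T0 X4 | T1 T0
  B -> T0 T0
  T0 -> b
  T1 -> c
  T2 -> a
  X3 -> A S
  X4 -> T0 B
  X5 -> A T2

Fill CYK table bottom-up:
  T[0,0] 'c' = {T1}  orig:{}
  T[1,1] 'a' = {S,T2}  orig:{S}
  T[2,2] 'b' = {T0}  orig:{}
  T[3,3] 'b' = {T0}  orig:{}
  T[4,4] 'b' = {T0}  orig:{}
  T[5,5] 'a' = {S,T2}  orig:{S}
  T[0,1] 'ca' = ∅
  T[1,2] 'ab' = ∅
  T[2,3] 'bb' = {B}
  T[3,4] 'bb' = {B}
  T[4,5] 'ba' = ∅
  T[0,2] 'cab' = ∅
  T[1,3] 'abb' = ∅
  T[2,4] 'bbb' = {X4}  orig:{}
  T[3,5] 'bba' = ∅
  T[0,3] 'cabb' = ∅
  T[1,4] 'abbb' = ∅
  T[2,5] 'bbba' = ∅
  T[0,4] 'cabbb' = ∅
  T[1,5] 'abbba' = ∅
  T[0,5] 'cabbba' = ∅

S ∉ T[0,5] ⇒ NO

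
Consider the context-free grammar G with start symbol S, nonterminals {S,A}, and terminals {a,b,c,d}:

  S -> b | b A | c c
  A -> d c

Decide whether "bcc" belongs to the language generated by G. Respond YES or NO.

CNF form of G:
  S -> T1 T1 | T2 A | b
  A -> T0 T1
  T0 -> d
  T1 -> c
  T2 -> b

CYK table (by increasing span):
  T[0,0] 'b' = {S,T2}  orig:{S}
  T[1,1] 'c' = {T1}  orig:{}
  T[2,2] 'c' = {T1}  orig:{}
  T[0,1] 'bc' = ∅
  T[1,2] 'cc' = {S}
  T[0,2] 'bcc' = ∅

S ∉ T[0,2] ⇒ NO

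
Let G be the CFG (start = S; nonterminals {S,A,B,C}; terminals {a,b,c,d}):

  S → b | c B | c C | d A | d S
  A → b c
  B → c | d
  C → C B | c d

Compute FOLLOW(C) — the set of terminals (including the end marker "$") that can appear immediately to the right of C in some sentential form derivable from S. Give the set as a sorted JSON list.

FIRST iteration:
iter 1:
  A via A→b c: +{b}
  B via B→c: +{c}
  B via B→d: +{d}
  C via C→c d: +{c}
  S via S→b: +{b}
  S via S→c B: +{c}
  S via S→d A: +{d}
  FIRST[S]={b,c,d}  FIRST[A]={b}  FIRST[B]={c,d}  FIRST[C]={c}
iter 2: done
  FIRST[S]={b,c,d}  FIRST[A]={b}  FIRST[B]={c,d}  FIRST[C]={c}

FOLLOW sets:
initialize: $ ∈ FOLLOW(S)
round 1:
  C→C B: FOLLOW(C) ⊇ FIRST(B) = {c,d}; new: +{c,d}
  C→C B: FOLLOW(B) ⊇ FOLLOW(C) ⊇ {c,d}; new: +{c,d}
  S→c B: FOLLOW(B) ⊇ FOLLOW(S) ⊇ {$}; new: +{$}
  S→c C: FOLLOW(C) ⊇ FOLLOW(S) ⊇ {$}; new: +{$}
  S→d A: FOLLOW(A) ⊇ FOLLOW(S) ⊇ {$}; new: +{$}
  S: {$}  A: {$}  B: {$,c,d}  C: {$,c,d}
round 2: — fixpoint
  S: {$}  A: {$}  B: {$,c,d}  C: {$,c,d}

FOLLOW(C) = ["$", "c", "d"]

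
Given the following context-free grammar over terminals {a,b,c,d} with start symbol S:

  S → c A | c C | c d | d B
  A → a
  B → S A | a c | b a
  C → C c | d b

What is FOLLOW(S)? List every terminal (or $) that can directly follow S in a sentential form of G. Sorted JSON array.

FIRST sets, iterate to fixpoint:
iter 1:
  A via A→a: +{a}
  B via B→a c: +{a}
  B via B→b a: +{b}
  C via C→d b: +{d}
  S via S→c A: +{c}
  S via S→d B: +{d}
  FIRST[S]={c,d}  FIRST[A]={a}  FIRST[B]={a,b}  FIRST[C]={d}
iter 2:
  B via B→S A: +{c,d}
  FIRST[S]={c,d}  FIRST[A]={a}  FIRST[B]={a,b,c,d}  FIRST[C]={d}
iter 3: done
  FIRST[S]={c,d}  FIRST[A]={a}  FIRST[B]={a,b,c,d}  FIRST[C]={d}

FOLLOW iteration:
seed FOLLOW(S) with $
iter 1:
  B→S A: FOLLOW(S) ⊇ FIRST(A) = {a}; new: +{a}
  C→C c: FOLLOW(C) ⊇ FIRST(c) = {c}; new: +{c}
  S→c A: FOLLOW(A) ⊇ FOLLOW(S) ⊇ {$,a}; new: +{$,a}
  S→c C: FOLLOW(C) ⊇ FOLLOW(S) ⊇ {$,a}; new: +{$,a}
  S→d B: FOLLOW(B) ⊇ FOLLOW(S) ⊇ {$,a}; new: +{$,a}
  FOLLOW(S)={$,a}  FOLLOW(A)={$,a}  FOLLOW(B)={$,a}  FOLLOW(C)={$,a,c}
iter 2: — fixpoint
  FOLLOW(S)={$,a}  FOLLOW(A)={$,a}  FOLLOW(B)={$,a}  FOLLOW(C)={$,a,c}

FOLLOW(S) = ["$", "a"]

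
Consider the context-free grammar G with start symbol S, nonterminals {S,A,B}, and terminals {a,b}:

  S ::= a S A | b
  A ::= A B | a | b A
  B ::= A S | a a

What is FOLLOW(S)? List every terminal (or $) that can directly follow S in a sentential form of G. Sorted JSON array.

Compute FIRST by fixpoint:
round 1:
  A via A→a: +{a}
  A via A→b A: +{b}
  B via B→A S: +{a,b}
  S via S→a S A: +{a}
  S via S→b: +{b}
  FIRST(S)={a,b}  FIRST(A)={a,b}  FIRST(B)={a,b}
round 2: (stable)
  FIRST(S)={a,b}  FIRST(A)={a,b}  FIRST(B)={a,b}

FOLLOW iteration:
seed FOLLOW(S) with $
iter 1:
  A→A B: FOLLOW(A) ⊇ FIRST(B) = {a,b}; new: +{a,b}
  A→A B: FOLLOW(B) ⊇ FOLLOW(A) ⊇ {a,b}; new: +{a,b}
  B→A S: FOLLOW(S) ⊇ FOLLOW(B) ⊇ {a,b}; new: +{a,b}
  S→a S A: FOLLOW(A) ⊇ FOLLOW(S) ⊇ {$,a,b}; new: +{$}
  S: {$,a,b}  A: {$,a,b}  B: {a,b}
iter 2:
  A→A B: FOLLOW(B) ⊇ FOLLOW(A) ⊇ {$,a,b}; new: +{$}
  S: {$,a,b}  A: {$,a,b}  B: {$,a,b}
iter 3: (stable)
  S: {$,a,b}  A: {$,a,b}  B: {$,a,b}

FOLLOW(S) = ["$", "a", "b"]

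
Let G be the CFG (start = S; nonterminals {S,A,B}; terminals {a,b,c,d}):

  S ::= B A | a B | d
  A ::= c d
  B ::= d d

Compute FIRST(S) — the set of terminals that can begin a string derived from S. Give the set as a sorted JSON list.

Compute FIRST by fixpoint:
round 1:
  A via A→c d: +{c}
  B via B→d d: +{d}
  S via S→B A: +{d}
  S via S→a B: +{a}
  FIRST(S)={a,d}  FIRST(A)={c}  FIRST(B)={d}
round 2: — fixpoint
  FIRST(S)={a,d}  FIRST(A)={c}  FIRST(B)={d}

FIRST(S) = ["a", "d"]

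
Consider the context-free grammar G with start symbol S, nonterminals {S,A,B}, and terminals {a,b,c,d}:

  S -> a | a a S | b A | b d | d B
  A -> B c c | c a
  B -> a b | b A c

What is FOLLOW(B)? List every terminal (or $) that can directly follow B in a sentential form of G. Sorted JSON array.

FIRST iteration:
iter 1:
  A via A→c a: +{c}
  B via B→a b: +{a}
  B via B→b A c: +{b}
  S via S→a: +{a}
  S via S→b A: +{b}
  S via S→d B: +{d}
  S: {a,b,d}  A: {c}  B: {a,b}
iter 2:
  A via A→B c c: +{a,b}
  S: {a,b,d}  A: {a,b,c}  B: {a,b}
iter 3: (stable)
  S: {a,b,d}  A: {a,b,c}  B: {a,b}

Compute FOLLOW by fixpoint:
initialize: $ ∈ FOLLOW(S)
[1]
  A→B c c: FOLLOW(B) ⊇ FIRST(c) = {c}; new: +{c}
  B→b A c: FOLLOW(A) ⊇ FIRST(c) = {c}; new: +{c}
  S→b A: FOLLOW(A) ⊇ FOLLOW(S) ⊇ {$}; new: +{$}
  S→d B: FOLLOW(B) ⊇ FOLLOW(S) ⊇ {$}; new: +{$}
  FOLLOW[S]={$}  FOLLOW[A]={$,c}  FOLLOW[B]={$,c}
[2] done
  FOLLOW[S]={$}  FOLLOW[A]={$,c}  FOLLOW[B]={$,c}

FOLLOW(B) = ["$", "c"]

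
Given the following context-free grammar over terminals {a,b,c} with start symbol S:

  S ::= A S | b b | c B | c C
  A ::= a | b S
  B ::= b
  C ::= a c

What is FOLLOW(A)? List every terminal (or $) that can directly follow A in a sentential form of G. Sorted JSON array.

FIRST sets, iterate to fixpoint:
iter 1:
  A via A→a: +{a}
  A via A→b S: +{b}
  B via B→b: +{b}
  C via C→a c: +{a}
  S via S→A S: +{a,b}
  S via S→c B: +{c}
  FIRST(S)={a,b,c}  FIRST(A)={a,b}  FIRST(B)={b}  FIRST(C)={a}
iter 2: — fixpoint
  FIRST(S)={a,b,c}  FIRST(A)={a,b}  FIRST(B)={b}  FIRST(C)={a}

FOLLOW iteration:
FOLLOW(S) := {$}
iter 1:
  S→A S: FOLLOW(A) ⊇ FIRST(S) = {a,b,c}; new: +{a,b,c}
  S→c B: FOLLOW(B) ⊇ FOLLOW(S) ⊇ {$}; new: +{$}
  S→c C: FOLLOW(C) ⊇ FOLLOW(S) ⊇ {$}; new: +{$}
  FOLLOW(S)={$}  FOLLOW(A)={a,b,c}  FOLLOW(B)={$}  FOLLOW(C)={$}
iter 2:
  A→b S: FOLLOW(S) ⊇ FOLLOW(A) ⊇ {a,b,c}; new: +{a,b,c}
  S→c B: FOLLOW(B) ⊇ FOLLOW(S) ⊇ {$,a,b,c}; new: +{a,b,c}
  S→c C: FOLLOW(C) ⊇ FOLLOW(S) ⊇ {$,a,b,c}; new: +{a,b,c}
  FOLLOW(S)={$,a,b,c}  FOLLOW(A)={a,b,c}  FOLLOW(B)={$,a,b,c}  FOLLOW(C)={$,a,b,c}
iter 3: (stable)
  FOLLOW(S)={$,a,b,c}  FOLLOW(A)={a,b,c}  FOLLOW(B)={$,a,b,c}  FOLLOW(C)={$,a,b,c}

FOLLOW(A) = ["a", "b", "c"]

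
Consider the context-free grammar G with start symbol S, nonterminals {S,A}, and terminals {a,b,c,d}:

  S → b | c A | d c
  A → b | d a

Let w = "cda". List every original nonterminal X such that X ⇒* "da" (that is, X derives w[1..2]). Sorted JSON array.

CNF form of G:
  S -> T0 T2 | T2 A | b
  A -> T0 T1 | b
  T0 -> d
  T1 -> a
  T2 -> c

CYK fill — only the sub-triangle for w[1..2]:
  cell(1,1) d: {T0}  orig:{}
  cell(2,2) a: {T1}  orig:{}
  cell(1,2) da: {A}

Original NTs in T[1,2] deriving "da": ["A"]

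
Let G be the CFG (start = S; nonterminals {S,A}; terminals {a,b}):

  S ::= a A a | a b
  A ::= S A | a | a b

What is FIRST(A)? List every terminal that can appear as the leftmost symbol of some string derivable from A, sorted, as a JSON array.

FIRST iteration:
pass 1:
  A via A→a: +{a}
  S via S→a A a: +{a}
  S: {a}  A: {a}
pass 2: — fixpoint
  S: {a}  A: {a}

FIRST(A) = ["a"]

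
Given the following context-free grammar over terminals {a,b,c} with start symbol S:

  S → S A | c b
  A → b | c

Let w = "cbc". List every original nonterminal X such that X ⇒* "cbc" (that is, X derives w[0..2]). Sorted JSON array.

CNF form of G:
  S -> S A | T0 T1
  A -> b | c
  T0 -> c
  T1 -> b

CYK fill, restricted to cells inside w[0..2]:
  cell(0,0) c: {A,T0}  orig:{A}
  cell(1,1) b: {A,T1}  orig:{A}
  cell(2,2) c: {A,T0}  orig:{A}
  cell(0,1) cb: {S}
  cell(1,2) bc: ∅
  cell(0,2) cbc: {S}

Original NTs in T[0,2] deriving "cbc": ["S"]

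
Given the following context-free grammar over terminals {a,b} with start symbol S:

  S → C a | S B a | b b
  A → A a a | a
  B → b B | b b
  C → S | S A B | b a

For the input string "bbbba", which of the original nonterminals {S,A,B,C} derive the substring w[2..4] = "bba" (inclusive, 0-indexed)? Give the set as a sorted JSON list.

CNF form of G:
  S -> C T0 | S X5 | T1 T1
  A -> A X2 | a
  B -> T1 B | T1 T1
  C -> C T0 | S X3 | S X4 | T1 T0 | T1 T1
  T0 -> a
  T1 -> b
  X2 -> T0 T0
  X3 -> A B
  X4 -> B T0
  X5 -> B T0

CYK table (by increasing span) (cells [i..j] with 2 ≤ i ≤ j ≤ 4 only):
  T[2,2] 'b' = {T1}  orig:{}
  T[3,3] 'b' = {T1}  orig:{}
  T[4,4] 'a' = {A,T0}  orig:{A}
  T[2,3] 'bb' = {B,C,S}
  T[3,4] 'ba' = {C}
  T[2,4] 'bba' = {C,S,X4,X5}  orig:{C,S}

Original NTs in T[2,4] deriving "bba": ["C", "S"]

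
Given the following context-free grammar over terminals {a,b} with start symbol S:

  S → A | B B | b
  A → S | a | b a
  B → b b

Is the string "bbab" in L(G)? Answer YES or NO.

Convert to CNF:
  S -> B B | T0 T1 | a | b
  A -> B B | T0 T1 | a | b
  B -> T0 T0
  T0 -> b
  T1 -> a

CYK fill:
  cell(0,0) b: {A,S,T0}  orig:{A,S}
  cell(1,1) b: {A,S,T0}  orig:{A,S}
  cell(2,2) a: {A,S,T1}  orig:{A,S}
  cell(3,3) b: {A,S,T0}  orig:{A,S}
  cell(0,1) bb: {B}
  cell(1,2) ba: {A,S}
  cell(2,3) ab: ∅
  cell(0,2) bba: ∅
  cell(1,3) bab: ∅
  cell(0,3) bbab: ∅

S ∉ T[0,3] ⇒ NO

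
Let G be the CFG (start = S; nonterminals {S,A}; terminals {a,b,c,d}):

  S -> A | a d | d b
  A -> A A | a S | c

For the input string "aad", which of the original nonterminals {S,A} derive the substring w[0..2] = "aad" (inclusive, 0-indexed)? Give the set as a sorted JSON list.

Convert to CNF:
  S -> A A | T0 S | T0 T1 | T1 T2 | c
  A -> A A | T0 S | c
  T0 -> a
  T1 -> d
  T2 -> b

CYK table (by increasing span) — only the sub-triangle for w[0..2]:
  [0..0]={T0}  "a"  orig:{}
  [1..1]={T0}  "a"  orig:{}
  [2..2]={T1}  "d"  orig:{}
  [0..1]=∅  "aa"
  [1..2]={S}  "ad"
  [0..2]={A,S}  "aad"

Original NTs in T[0,2] deriving "aad": ["A", "S"]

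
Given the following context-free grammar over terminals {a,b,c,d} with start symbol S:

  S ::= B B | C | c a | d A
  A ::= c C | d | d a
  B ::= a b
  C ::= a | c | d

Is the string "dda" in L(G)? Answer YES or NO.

CNF form of G:
  S -> B B | T0 T2 | T1 A | a | c | d
  A -> T0 C | T1 T2 | d
  B -> T2 T3
  C -> a | c | d
  T0 -> c
  T1 -> d
  T2 -> a
  T3 -> b

Fill CYK table bottom-up:
  cell(0,0) d: {A,C,S,T1}  orig:{A,C,S}
  cell(1,1) d: {A,C,S,T1}  orig:{A,C,S}
  cell(2,2) a: {C,S,T2}  orig:{C,S}
  cell(0,1) dd: {S}
  cell(1,2) da: {A}
  cell(0,2) dda: {S}

S ∈ T[0,2] ⇒ YES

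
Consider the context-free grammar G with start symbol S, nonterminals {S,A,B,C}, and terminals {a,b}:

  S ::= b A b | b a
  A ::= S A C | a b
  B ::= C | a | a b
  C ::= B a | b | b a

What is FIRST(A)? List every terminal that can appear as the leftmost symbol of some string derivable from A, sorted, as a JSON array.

Compute FIRST by fixpoint:
iter 1:
  A via A→a b: +{a}
  B via B→a: +{a}
  C via C→B a: +{a}
  C via C→b: +{b}
  S via S→b A b: +{b}
  S: {b}  A: {a}  B: {a}  C: {a,b}
iter 2:
  A via A→S A C: +{b}
  B via B→C: +{b}
  S: {b}  A: {a,b}  B: {a,b}  C: {a,b}
iter 3: (stable)
  S: {b}  A: {a,b}  B: {a,b}  C: {a,b}

FIRST(A) = ["a", "b"]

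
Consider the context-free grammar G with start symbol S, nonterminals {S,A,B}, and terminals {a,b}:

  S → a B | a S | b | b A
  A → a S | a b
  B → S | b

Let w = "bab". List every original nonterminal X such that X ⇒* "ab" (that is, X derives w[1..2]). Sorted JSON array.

Convert to CNF:
  S -> T0 B | T0 S | T1 A | b
  A -> T0 S | T0 T1
  B -> T0 B | T0 S | T1 A | b
  T0 -> a
  T1 -> b

Fill CYK table bottom-up (cells [i..j] with 1 ≤ i ≤ j ≤ 2 only):
  T[1,1] 'a' = {T0}  orig:{}
  T[2,2] 'b' = {B,S,T1}  orig:{B,S}
  T[1,2] 'ab' = {A,B,S}

Original NTs in T[1,2] deriving "ab": ["A", "B", "S"]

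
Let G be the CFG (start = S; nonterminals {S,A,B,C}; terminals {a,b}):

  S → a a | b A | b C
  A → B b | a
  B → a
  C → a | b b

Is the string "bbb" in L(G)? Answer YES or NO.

CNF form of G:
  S -> T0 A | T0 C | T1 T1
  A -> B T0 | a
  B -> a
  C -> T0 T0 | a
  T0 -> b
  T1 -> a

CYK fill:
  T[0,0] 'b' = {T0}  orig:{}
  T[1,1] 'b' = {T0}  orig:{}
  T[2,2] 'b' = {T0}  orig:{}
  T[0,1] 'bb' = {C}
  T[1,2] 'bb' = {C}
  T[0,2] 'bbb' = {S}

S ∈ T[0,2] ⇒ YES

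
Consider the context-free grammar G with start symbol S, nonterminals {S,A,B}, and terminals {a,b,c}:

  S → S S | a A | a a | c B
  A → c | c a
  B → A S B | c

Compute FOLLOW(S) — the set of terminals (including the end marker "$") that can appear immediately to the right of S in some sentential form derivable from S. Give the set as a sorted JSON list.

FIRST iteration:
round 1:
  A via A→c: +{c}
  B via B→A S B: +{c}
  S via S→a A: +{a}
  S via S→c B: +{c}
  FIRST[S]={a,c}  FIRST[A]={c}  FIRST[B]={c}
round 2: — fixpoint
  FIRST[S]={a,c}  FIRST[A]={c}  FIRST[B]={c}

FOLLOW sets:
FOLLOW(S) := {$}
[1]
  B→A S B: FOLLOW(A) ⊇ FIRST(S) = {a,c}; new: +{a,c}
  B→A S B: FOLLOW(S) ⊇ FIRST(B) = {c}; new: +{c}
  S→S S: FOLLOW(S) ⊇ FIRST(S) = {a,c}; new: +{a}
  S→a A: FOLLOW(A) ⊇ FOLLOW(S) ⊇ {$,a,c}; new: +{$}
  S→c B: FOLLOW(B) ⊇ FOLLOW(S) ⊇ {$,a,c}; new: +{$,a,c}
  FOLLOW(S)={$,a,c}  FOLLOW(A)={$,a,c}  FOLLOW(B)={$,a,c}
[2] (no change)
  FOLLOW(S)={$,a,c}  FOLLOW(A)={$,a,c}  FOLLOW(B)={$,a,c}

FOLLOW(S) = ["$", "a", "c"]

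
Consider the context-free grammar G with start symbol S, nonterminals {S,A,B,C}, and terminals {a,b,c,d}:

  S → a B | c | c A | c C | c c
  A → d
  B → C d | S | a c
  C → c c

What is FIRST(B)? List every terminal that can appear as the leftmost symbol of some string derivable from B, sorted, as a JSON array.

Compute FIRST by fixpoint:
pass 1:
  A via A→d: +{d}
  B via B→a c: +{a}
  C via C→c c: +{c}
  S via S→a B: +{a}
  S via S→c: +{c}
  FIRST(S)={a,c}  FIRST(A)={d}  FIRST(B)={a}  FIRST(C)={c}
pass 2:
  B via B→C d: +{c}
  FIRST(S)={a,c}  FIRST(A)={d}  FIRST(B)={a,c}  FIRST(C)={c}
pass 3: (no change)
  FIRST(S)={a,c}  FIRST(A)={d}  FIRST(B)={a,c}  FIRST(C)={c}

FIRST(B) = ["a", "c"]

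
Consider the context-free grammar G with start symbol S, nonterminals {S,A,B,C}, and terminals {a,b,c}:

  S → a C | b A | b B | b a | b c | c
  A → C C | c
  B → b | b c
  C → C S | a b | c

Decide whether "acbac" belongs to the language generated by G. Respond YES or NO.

CNF form of G:
  S -> T0 A | T0 B | T0 T1 | T0 T2 | T2 C | c
  A -> C C | c
  B -> T0 T1 | b
  C -> C S | T2 T0 | c
  T0 -> b
  T1 -> c
  T2 -> a

CYK fill:
  [0..0]={T2}  "a"  orig:{}
  [1..1]={A,C,S,T1}  "c"  orig:{A,C,S}
  [2..2]={B,T0}  "b"  orig:{B}
  [3..3]={T2}  "a"  orig:{}
  [4..4]={A,C,S,T1}  "c"  orig:{A,C,S}
  [0..1]={S}  "ac"
  [1..2]=∅  "cb"
  [2..3]={S}  "ba"
  [3..4]={S}  "ac"
  [0..2]=∅  "acb"
  [1..3]={C}  "cba"
  [2..4]=∅  "bac"
  [0..3]={S}  "acba"
  [1..4]={A,C}  "cbac"
  [0..4]={S}  "acbac"

S ∈ T[0,4] ⇒ YES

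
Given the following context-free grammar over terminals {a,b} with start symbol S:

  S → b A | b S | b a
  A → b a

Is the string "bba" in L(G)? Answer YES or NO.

Convert to CNF:
  S -> T0 A | T0 S | T0 T1
  A -> T0 T1
  T0 -> b
  T1 -> a

CYK fill:
  T[0,0] 'b' = {T0}  orig:{}
  T[1,1] 'b' = {T0}  orig:{}
  T[2,2] 'a' = {T1}  orig:{}
  T[0,1] 'bb' = ∅
  T[1,2] 'ba' = {A,S}
  T[0,2] 'bba' = {S}

S ∈ T[0,2] ⇒ YES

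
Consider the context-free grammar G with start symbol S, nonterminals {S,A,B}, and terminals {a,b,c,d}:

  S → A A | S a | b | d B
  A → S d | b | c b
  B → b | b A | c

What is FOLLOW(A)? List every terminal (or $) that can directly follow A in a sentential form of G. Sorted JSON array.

FIRST iteration:
round 1:
  A via A→b: +{b}
  A via A→c b: +{c}
  B via B→b: +{b}
  B via B→c: +{c}
  S via S→A A: +{b,c}
  S via S→d B: +{d}
  FIRST(S)={b,c,d}  FIRST(A)={b,c}  FIRST(B)={b,c}
round 2:
  A via A→S d: +{d}
  FIRST(S)={b,c,d}  FIRST(A)={b,c,d}  FIRST(B)={b,c}
round 3: (no change)
  FIRST(S)={b,c,d}  FIRST(A)={b,c,d}  FIRST(B)={b,c}

FOLLOW sets:
FOLLOW(S) := {$}
pass 1:
  A→S d: FOLLOW(S) ⊇ FIRST(d) = {d}; new: +{d}
  S→A A: FOLLOW(A) ⊇ FIRST(A) = {b,c,d}; new: +{b,c,d}
  S→A A: FOLLOW(A) ⊇ FOLLOW(S) ⊇ {$,d}; new: +{$}
  S→S a: FOLLOW(S) ⊇ FIRST(a) = {a}; new: +{a}
  S→d B: FOLLOW(B) ⊇ FOLLOW(S) ⊇ {$,a,d}; new: +{$,a,d}
  S: {$,a,d}  A: {$,b,c,d}  B: {$,a,d}
pass 2:
  B→b A: FOLLOW(A) ⊇ FOLLOW(B) ⊇ {$,a,d}; new: +{a}
  S: {$,a,d}  A: {$,a,b,c,d}  B: {$,a,d}
pass 3: (no change)
  S: {$,a,d}  A: {$,a,b,c,d}  B: {$,a,d}

FOLLOW(A) = ["$", "a", "b", "c", "d"]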